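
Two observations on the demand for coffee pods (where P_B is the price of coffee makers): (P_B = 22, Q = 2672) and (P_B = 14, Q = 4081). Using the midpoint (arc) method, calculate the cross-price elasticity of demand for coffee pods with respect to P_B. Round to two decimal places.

ΔQ_A = 4081 − 2672 = 1409; ΔP_B = 14 − 22 = -8.
Midpoints: Q̄_A = 3376.5, P̄_B = 18.00.
ε = (ΔQ_A/Q̄_A)/(ΔP_B/P̄_B) = (1409/3376.5)/(-8/18.00) ≈ -0.94.
ε < 0: coffee pods and coffee makers are complements.

-0.94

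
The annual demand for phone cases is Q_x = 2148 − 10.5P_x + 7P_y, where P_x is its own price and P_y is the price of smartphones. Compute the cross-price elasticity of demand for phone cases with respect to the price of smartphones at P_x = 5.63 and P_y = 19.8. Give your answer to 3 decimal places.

At P_x = 5.63 and P_y = 19.8: Q_x = 2227.485.
∂Q_x/∂P_y = 7.
ε = (∂Q_x/∂P_y)(P_y/Q_x) = 7 × (19.8/2227.485) ≈ 0.062.
Since ε > 0, phone cases and smartphones are substitutes.

0.062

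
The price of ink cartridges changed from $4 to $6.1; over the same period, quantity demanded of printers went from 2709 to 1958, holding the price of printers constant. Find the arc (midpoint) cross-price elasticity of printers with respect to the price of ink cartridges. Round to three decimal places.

-0.774

ΔQ_A = 1958 − 2709 = -751; ΔP_B = 6.1 − 4 = 2.1.
Midpoints: Q̄_A = 2333.5, P̄_B = 5.05.
ε = (ΔQ_A/Q̄_A)/(ΔP_B/P̄_B) = (-751/2333.5)/(2.1/5.05) ≈ -0.774.
ε < 0: printers and ink cartridges are complements.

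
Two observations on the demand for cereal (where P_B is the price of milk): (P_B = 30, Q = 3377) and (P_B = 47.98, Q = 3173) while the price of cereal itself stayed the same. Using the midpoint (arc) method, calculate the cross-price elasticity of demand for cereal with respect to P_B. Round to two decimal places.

ΔQ_A = 3173 − 3377 = -204; ΔP_B = 47.98 − 30 = 17.98.
Midpoints: Q̄_A = 3275.0, P̄_B = 38.99.
ε = (ΔQ_A/Q̄_A)/(ΔP_B/P̄_B) = (-204/3275.0)/(17.98/38.99) ≈ -0.14.

-0.14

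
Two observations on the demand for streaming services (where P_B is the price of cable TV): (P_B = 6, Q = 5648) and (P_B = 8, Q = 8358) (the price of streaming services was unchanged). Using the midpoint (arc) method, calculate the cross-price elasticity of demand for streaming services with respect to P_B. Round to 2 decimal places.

ΔQ_A = 8358 − 5648 = 2710; ΔP_B = 8 − 6 = 2.
Midpoints: Q̄_A = 7003.0, P̄_B = 7.00.
ε = (ΔQ_A/Q̄_A)/(ΔP_B/P̄_B) = (2710/7003.0)/(2/7.00) ≈ 1.35.

1.35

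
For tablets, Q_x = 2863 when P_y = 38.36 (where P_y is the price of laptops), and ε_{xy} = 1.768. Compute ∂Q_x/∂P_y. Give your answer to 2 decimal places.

131.95

ε = (∂Q_x/∂P_y)·(P_y/Q_x) ⇒ ∂Q_x/∂P_y = ε·Q_x/P_y = 1.768 × 2863/38.36 ≈ 131.95.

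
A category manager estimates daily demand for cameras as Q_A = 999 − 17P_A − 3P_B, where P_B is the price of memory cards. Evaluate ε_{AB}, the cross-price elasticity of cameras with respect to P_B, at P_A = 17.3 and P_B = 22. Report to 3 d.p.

At P_A = 17.3 and P_B = 22: Q_A = 638.9.
∂Q_A/∂P_B = -3.
ε = (∂Q_A/∂P_B)(P_B/Q_A) = -3 × (22/638.9) ≈ -0.103.

-0.103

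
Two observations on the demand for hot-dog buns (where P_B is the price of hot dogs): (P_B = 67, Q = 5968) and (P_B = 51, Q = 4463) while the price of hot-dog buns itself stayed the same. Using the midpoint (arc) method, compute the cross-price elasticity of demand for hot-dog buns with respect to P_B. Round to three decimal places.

ΔQ_A = 4463 − 5968 = -1505; ΔP_B = 51 − 67 = -16.
Midpoints: Q̄_A = 5215.5, P̄_B = 59.00.
ε = (ΔQ_A/Q̄_A)/(ΔP_B/P̄_B) = (-1505/5215.5)/(-16/59.00) ≈ 1.064.

1.064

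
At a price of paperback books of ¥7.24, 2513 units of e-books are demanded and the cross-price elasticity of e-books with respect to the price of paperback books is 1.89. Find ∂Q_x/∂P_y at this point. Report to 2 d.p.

ε = (∂Q_x/∂P_y)·(P_y/Q_x) ⇒ ∂Q_x/∂P_y = ε·Q_x/P_y = 1.89 × 2513/7.24 ≈ 656.02.

656.02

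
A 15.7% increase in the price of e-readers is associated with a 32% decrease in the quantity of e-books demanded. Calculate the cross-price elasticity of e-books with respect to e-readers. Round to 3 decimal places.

ε = (%ΔQ of e-books) / (%ΔP of e-readers) = (-32%) / (15.7%) ≈ -2.038.

-2.038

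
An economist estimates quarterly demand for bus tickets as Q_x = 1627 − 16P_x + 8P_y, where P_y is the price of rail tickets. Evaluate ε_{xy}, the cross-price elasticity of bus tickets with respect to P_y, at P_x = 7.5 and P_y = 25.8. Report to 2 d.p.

0.12

At P_x = 7.5 and P_y = 25.8: Q_x = 1713.4.
∂Q_x/∂P_y = 8.
ε = (∂Q_x/∂P_y)(P_y/Q_x) = 8 × (25.8/1713.4) ≈ 0.12.
Since ε > 0, bus tickets and rail tickets are substitutes.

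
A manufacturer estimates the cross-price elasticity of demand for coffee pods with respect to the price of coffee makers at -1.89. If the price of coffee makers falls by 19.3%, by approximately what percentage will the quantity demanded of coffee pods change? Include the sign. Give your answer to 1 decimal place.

36.5%

%ΔQ ≈ ε × %ΔP of coffee makers = -1.89 × (-19.3%) = 36.5%.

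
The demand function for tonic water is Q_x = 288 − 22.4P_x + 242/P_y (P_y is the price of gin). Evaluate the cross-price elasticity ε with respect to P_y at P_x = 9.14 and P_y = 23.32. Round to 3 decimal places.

-0.111

At P_x = 9.14 and P_y = 23.32: Q_x = 93.641.
∂Q_x/∂P_y = −242/P_y² = -0.4450.
ε = (∂Q_x/∂P_y)(P_y/Q_x) = -0.4450 × (23.32/93.641) ≈ -0.111.
ε < 0: complements.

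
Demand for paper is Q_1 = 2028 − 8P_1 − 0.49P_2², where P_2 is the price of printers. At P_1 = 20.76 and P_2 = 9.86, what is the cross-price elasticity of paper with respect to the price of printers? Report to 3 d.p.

At P_1 = 20.76 and P_2 = 9.86: Q_1 = 1814.282.
∂Q_1/∂P_2 = -0.98P_2 = -0.98(9.86) = -9.6628.
ε = (∂Q_1/∂P_2)(P_2/Q_1) = -9.6628 × (9.86/1814.282) ≈ -0.053.
ε < 0: complements.

-0.053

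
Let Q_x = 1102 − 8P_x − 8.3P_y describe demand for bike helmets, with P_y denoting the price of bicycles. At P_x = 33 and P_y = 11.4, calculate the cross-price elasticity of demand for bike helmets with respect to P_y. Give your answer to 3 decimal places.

At P_x = 33 and P_y = 11.4: Q_x = 743.38.
∂Q_x/∂P_y = -8.3.
ε = (∂Q_x/∂P_y)(P_y/Q_x) = -8.3 × (11.4/743.38) ≈ -0.127.

-0.127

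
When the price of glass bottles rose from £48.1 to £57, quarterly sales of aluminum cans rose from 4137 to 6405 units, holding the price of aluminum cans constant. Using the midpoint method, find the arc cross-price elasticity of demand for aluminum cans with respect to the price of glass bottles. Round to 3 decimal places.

ΔQ_A = 6405 − 4137 = 2268; ΔP_B = 57 − 48.1 = 8.9.
Midpoints: Q̄_A = 5271.0, P̄_B = 52.55.
ε = (ΔQ_A/Q̄_A)/(ΔP_B/P̄_B) = (2268/5271.0)/(8.9/52.55) ≈ 2.541.
ε > 0: aluminum cans and glass bottles are substitutes.

2.541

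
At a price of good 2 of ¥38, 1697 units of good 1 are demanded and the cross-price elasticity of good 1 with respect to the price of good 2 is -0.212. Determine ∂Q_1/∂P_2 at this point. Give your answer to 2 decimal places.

-9.47

ε = (∂Q_1/∂P_2)·(P_2/Q_1) ⇒ ∂Q_1/∂P_2 = ε·Q_1/P_2 = -0.212 × 1697/38 ≈ -9.47.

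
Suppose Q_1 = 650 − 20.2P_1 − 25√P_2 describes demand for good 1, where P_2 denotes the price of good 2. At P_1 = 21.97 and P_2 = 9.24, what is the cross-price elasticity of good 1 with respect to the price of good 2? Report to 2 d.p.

At P_1 = 21.97 and P_2 = 9.24: Q_1 = 130.213.
∂Q_1/∂P_2 = -25/(2√P_2) = -25/(2√9.24) = -4.1122.
ε = (∂Q_1/∂P_2)(P_2/Q_1) = -4.1122 × (9.24/130.213) ≈ -0.29.
ε < 0: complements.

-0.29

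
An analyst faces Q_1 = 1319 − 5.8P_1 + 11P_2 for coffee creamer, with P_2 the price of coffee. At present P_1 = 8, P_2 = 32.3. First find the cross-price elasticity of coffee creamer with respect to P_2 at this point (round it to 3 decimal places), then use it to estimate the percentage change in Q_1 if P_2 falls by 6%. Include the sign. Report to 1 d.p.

-1.3%

At P_1 = 8, P_2 = 32.3: Q_1 = 1627.9.
∂Q_1/∂P_2 = 11.
ε = (∂Q_1/∂P_2)(P_2/Q_1) = 11.0000 × 32.3/1627.9 ≈ 0.218.
%ΔQ_1 ≈ ε × %ΔP_2 = 0.218 × (-6%) = -1.3%.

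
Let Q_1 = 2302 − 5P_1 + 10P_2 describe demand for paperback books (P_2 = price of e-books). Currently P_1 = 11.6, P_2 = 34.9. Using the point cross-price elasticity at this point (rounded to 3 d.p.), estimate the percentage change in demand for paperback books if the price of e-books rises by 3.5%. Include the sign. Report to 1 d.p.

0.5%

At P_1 = 11.6, P_2 = 34.9: Q_1 = 2593.
∂Q_1/∂P_2 = 10.
ε = (∂Q_1/∂P_2)(P_2/Q_1) = 10.0000 × 34.9/2593 ≈ 0.135.
%ΔQ_1 ≈ ε × %ΔP_2 = 0.135 × (3.5%) = 0.5%.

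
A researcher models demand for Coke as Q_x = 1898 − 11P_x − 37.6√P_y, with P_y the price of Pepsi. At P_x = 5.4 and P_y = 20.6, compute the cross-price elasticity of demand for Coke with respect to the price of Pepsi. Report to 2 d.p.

-0.05

At P_x = 5.4 and P_y = 20.6: Q_x = 1667.944.
∂Q_x/∂P_y = -37.6/(2√P_y) = -37.6/(2√20.6) = -4.1421.
ε = (∂Q_x/∂P_y)(P_y/Q_x) = -4.1421 × (20.6/1667.944) ≈ -0.05.
ε < 0: complements.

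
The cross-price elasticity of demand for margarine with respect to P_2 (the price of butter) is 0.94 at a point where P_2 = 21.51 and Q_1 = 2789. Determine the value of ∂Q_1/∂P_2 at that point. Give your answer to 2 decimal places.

ε = (∂Q_1/∂P_2)·(P_2/Q_1) ⇒ ∂Q_1/∂P_2 = ε·Q_1/P_2 = 0.94 × 2789/21.51 ≈ 121.88.

121.88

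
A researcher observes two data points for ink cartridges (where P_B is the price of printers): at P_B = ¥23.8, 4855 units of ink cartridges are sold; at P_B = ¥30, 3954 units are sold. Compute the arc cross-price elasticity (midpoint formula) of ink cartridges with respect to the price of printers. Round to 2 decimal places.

ΔQ_A = 3954 − 4855 = -901; ΔP_B = 30 − 23.8 = 6.2.
Midpoints: Q̄_A = 4404.5, P̄_B = 26.90.
ε = (ΔQ_A/Q̄_A)/(ΔP_B/P̄_B) = (-901/4404.5)/(6.2/26.90) ≈ -0.89.

-0.89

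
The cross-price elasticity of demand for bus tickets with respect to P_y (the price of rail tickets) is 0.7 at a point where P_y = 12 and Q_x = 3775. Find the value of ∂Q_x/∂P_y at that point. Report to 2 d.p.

ε = (∂Q_x/∂P_y)·(P_y/Q_x) ⇒ ∂Q_x/∂P_y = ε·Q_x/P_y = 0.7 × 3775/12 ≈ 220.21.

220.21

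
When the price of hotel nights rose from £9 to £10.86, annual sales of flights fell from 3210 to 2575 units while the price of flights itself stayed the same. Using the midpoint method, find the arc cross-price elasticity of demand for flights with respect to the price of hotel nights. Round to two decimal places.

-1.17

ΔQ_A = 2575 − 3210 = -635; ΔP_B = 10.86 − 9 = 1.86.
Midpoints: Q̄_A = 2892.5, P̄_B = 9.93.
ε = (ΔQ_A/Q̄_A)/(ΔP_B/P̄_B) = (-635/2892.5)/(1.86/9.93) ≈ -1.17.
ε < 0: flights and hotel nights are complements.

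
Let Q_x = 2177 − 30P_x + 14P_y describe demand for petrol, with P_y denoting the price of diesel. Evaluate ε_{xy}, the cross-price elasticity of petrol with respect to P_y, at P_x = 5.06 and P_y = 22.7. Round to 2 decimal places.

0.14

At P_x = 5.06 and P_y = 22.7: Q_x = 2343.
∂Q_x/∂P_y = 14.
ε = (∂Q_x/∂P_y)(P_y/Q_x) = 14 × (22.7/2343) ≈ 0.14.
Since ε > 0, petrol and diesel are substitutes.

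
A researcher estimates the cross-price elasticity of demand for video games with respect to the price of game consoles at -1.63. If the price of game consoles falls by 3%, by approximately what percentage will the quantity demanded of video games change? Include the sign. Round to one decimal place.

%ΔQ ≈ ε × %ΔP of game consoles = -1.63 × (-3%) = 4.9%.
Demand for video games rises by about 4.9%.

4.9%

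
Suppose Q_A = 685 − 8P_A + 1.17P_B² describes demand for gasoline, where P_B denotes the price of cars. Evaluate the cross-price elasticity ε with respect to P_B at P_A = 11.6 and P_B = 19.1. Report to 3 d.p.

0.838

At P_A = 11.6 and P_B = 19.1: Q_A = 1019.028.
∂Q_A/∂P_B = 2.34P_B = 2.34(19.1) = 44.6940.
ε = (∂Q_A/∂P_B)(P_B/Q_A) = 44.6940 × (19.1/1019.028) ≈ 0.838.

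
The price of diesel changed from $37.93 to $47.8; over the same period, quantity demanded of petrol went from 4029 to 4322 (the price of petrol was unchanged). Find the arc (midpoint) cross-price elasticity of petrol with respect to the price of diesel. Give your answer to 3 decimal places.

ΔQ_A = 4322 − 4029 = 293; ΔP_B = 47.8 − 37.93 = 9.87.
Midpoints: Q̄_A = 4175.5, P̄_B = 42.86.
ε = (ΔQ_A/Q̄_A)/(ΔP_B/P̄_B) = (293/4175.5)/(9.87/42.86) ≈ 0.305.

0.305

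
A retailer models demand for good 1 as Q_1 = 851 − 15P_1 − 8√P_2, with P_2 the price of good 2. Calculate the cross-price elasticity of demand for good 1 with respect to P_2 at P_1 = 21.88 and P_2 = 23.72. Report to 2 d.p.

At P_1 = 21.88 and P_2 = 23.72: Q_1 = 483.837.
∂Q_1/∂P_2 = -8/(2√P_2) = -8/(2√23.72) = -0.8213.
ε = (∂Q_1/∂P_2)(P_2/Q_1) = -0.8213 × (23.72/483.837) ≈ -0.04.
ε < 0: complements.

-0.04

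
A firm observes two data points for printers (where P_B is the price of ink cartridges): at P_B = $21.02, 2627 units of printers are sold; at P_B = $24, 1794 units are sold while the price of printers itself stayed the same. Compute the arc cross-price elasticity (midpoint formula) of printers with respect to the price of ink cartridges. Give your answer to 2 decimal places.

ΔQ_A = 1794 − 2627 = -833; ΔP_B = 24 − 21.02 = 2.98.
Midpoints: Q̄_A = 2210.5, P̄_B = 22.51.
ε = (ΔQ_A/Q̄_A)/(ΔP_B/P̄_B) = (-833/2210.5)/(2.98/22.51) ≈ -2.85.

-2.85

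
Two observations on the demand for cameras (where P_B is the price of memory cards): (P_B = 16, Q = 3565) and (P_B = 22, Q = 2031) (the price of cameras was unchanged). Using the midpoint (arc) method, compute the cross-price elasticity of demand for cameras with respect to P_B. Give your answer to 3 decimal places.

ΔQ_A = 2031 − 3565 = -1534; ΔP_B = 22 − 16 = 6.
Midpoints: Q̄_A = 2798.0, P̄_B = 19.00.
ε = (ΔQ_A/Q̄_A)/(ΔP_B/P̄_B) = (-1534/2798.0)/(6/19.00) ≈ -1.736.
ε < 0: cameras and memory cards are complements.

-1.736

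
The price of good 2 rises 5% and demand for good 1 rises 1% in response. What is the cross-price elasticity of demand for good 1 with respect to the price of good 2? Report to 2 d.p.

ε = (%ΔQ of good 1) / (%ΔP of good 2) = (1%) / (5%) ≈ 0.20.
Positive cross-price elasticity: substitutes.

0.20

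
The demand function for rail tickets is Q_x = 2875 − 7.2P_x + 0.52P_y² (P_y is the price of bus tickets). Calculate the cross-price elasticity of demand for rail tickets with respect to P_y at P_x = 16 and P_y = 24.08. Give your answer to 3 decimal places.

0.197

At P_x = 16 and P_y = 24.08: Q_x = 3061.320.
∂Q_x/∂P_y = 1.04P_y = 1.04(24.08) = 25.0432.
ε = (∂Q_x/∂P_y)(P_y/Q_x) = 25.0432 × (24.08/3061.320) ≈ 0.197.
ε > 0: substitutes.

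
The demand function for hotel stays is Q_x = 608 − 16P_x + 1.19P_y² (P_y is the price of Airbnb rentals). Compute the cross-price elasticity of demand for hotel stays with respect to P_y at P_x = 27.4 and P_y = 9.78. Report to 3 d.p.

0.803

At P_x = 27.4 and P_y = 9.78: Q_x = 283.422.
∂Q_x/∂P_y = 2.38P_y = 2.38(9.78) = 23.2764.
ε = (∂Q_x/∂P_y)(P_y/Q_x) = 23.2764 × (9.78/283.422) ≈ 0.803.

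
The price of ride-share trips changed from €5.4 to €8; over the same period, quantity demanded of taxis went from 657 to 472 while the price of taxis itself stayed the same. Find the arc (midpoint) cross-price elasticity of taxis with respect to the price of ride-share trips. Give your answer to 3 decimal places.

-0.845

ΔQ_A = 472 − 657 = -185; ΔP_B = 8 − 5.4 = 2.6.
Midpoints: Q̄_A = 564.5, P̄_B = 6.70.
ε = (ΔQ_A/Q̄_A)/(ΔP_B/P̄_B) = (-185/564.5)/(2.6/6.70) ≈ -0.845.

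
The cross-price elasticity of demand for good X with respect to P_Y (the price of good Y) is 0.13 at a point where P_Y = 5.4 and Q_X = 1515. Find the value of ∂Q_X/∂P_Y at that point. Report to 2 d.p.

ε = (∂Q_X/∂P_Y)·(P_Y/Q_X) ⇒ ∂Q_X/∂P_Y = ε·Q_X/P_Y = 0.13 × 1515/5.4 ≈ 36.47.

36.47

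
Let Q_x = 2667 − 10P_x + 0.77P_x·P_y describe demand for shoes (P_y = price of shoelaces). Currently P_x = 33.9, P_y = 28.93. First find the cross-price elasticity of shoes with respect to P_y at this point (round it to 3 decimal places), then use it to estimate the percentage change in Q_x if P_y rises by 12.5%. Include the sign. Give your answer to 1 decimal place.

At P_x = 33.9, P_y = 28.93: Q_x = 3083.160.
∂Q_x/∂P_y = 0.77P_x = 26.1030.
ε = (∂Q_x/∂P_y)(P_y/Q_x) = 26.1030 × 28.93/3083.160 ≈ 0.245.
%ΔQ_x ≈ ε × %ΔP_y = 0.245 × (12.5%) = 3.1%.

3.1%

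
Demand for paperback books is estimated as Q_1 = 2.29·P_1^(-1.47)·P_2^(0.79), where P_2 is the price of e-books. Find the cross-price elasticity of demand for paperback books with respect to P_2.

0.79

In a log-linear (constant-elasticity) demand function, the coefficient on the exponent of P_2 is the cross-price elasticity.
ε = 0.79. Positive, so paperback books and e-books are substitutes.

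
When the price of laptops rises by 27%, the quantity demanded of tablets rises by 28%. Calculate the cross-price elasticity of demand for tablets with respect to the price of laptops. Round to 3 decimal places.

ε = (%ΔQ of tablets) / (%ΔP of laptops) = (28%) / (27%) ≈ 1.037.

1.037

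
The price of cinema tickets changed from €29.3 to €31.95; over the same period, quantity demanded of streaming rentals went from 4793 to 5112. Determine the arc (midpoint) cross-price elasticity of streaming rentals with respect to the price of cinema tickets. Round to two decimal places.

0.74

ΔQ_A = 5112 − 4793 = 319; ΔP_B = 31.95 − 29.3 = 2.65.
Midpoints: Q̄_A = 4952.5, P̄_B = 30.62.
ε = (ΔQ_A/Q̄_A)/(ΔP_B/P̄_B) = (319/4952.5)/(2.65/30.62) ≈ 0.74.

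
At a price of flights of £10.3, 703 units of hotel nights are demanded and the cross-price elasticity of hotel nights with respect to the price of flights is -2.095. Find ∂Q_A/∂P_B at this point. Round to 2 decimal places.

ε = (∂Q_A/∂P_B)·(P_B/Q_A) ⇒ ∂Q_A/∂P_B = ε·Q_A/P_B = -2.095 × 703/10.3 ≈ -142.99.

-142.99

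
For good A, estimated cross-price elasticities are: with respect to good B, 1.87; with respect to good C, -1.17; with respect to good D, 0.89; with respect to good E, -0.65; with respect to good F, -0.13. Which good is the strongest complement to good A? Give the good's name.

Complements have ε < 0. The most negative value is -1.17 (good C).

good C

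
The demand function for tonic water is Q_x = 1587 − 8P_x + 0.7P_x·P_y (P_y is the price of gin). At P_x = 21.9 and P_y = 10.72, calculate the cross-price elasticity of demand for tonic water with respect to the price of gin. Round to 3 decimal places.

At P_x = 21.9 and P_y = 10.72: Q_x = 1576.138.
∂Q_x/∂P_y = 0.7P_x = 0.7(21.9) = 15.3300.
ε = (∂Q_x/∂P_y)(P_y/Q_x) = 15.3300 × (10.72/1576.138) ≈ 0.104.
ε > 0: substitutes.

0.104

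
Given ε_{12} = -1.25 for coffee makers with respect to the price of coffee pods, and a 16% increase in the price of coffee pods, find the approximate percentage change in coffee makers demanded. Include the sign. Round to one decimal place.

-20.0%

%ΔQ ≈ ε × %ΔP of coffee pods = -1.25 × (16%) = -20.0%.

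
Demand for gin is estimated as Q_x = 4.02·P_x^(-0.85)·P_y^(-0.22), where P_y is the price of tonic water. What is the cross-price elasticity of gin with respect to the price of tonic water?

In a log-linear (constant-elasticity) demand function, the coefficient on the exponent of P_y is the cross-price elasticity.
ε = -0.22. Negative, so gin and tonic water are complements.

-0.22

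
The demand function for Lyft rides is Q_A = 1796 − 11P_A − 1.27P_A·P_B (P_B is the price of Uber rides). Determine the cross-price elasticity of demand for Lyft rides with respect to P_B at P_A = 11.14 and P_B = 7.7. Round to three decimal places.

-0.070

At P_A = 11.14 and P_B = 7.7: Q_A = 1564.522.
∂Q_A/∂P_B = -1.27P_A = -1.27(11.14) = -14.1478.
ε = (∂Q_A/∂P_B)(P_B/Q_A) = -14.1478 × (7.7/1564.522) ≈ -0.070.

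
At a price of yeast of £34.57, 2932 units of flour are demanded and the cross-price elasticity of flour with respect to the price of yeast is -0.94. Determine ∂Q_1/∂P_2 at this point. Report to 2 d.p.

ε = (∂Q_1/∂P_2)·(P_2/Q_1) ⇒ ∂Q_1/∂P_2 = ε·Q_1/P_2 = -0.94 × 2932/34.57 ≈ -79.72.

-79.72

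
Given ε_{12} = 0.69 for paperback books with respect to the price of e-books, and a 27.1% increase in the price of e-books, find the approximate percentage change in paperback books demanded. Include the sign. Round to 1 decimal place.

%ΔQ ≈ ε × %ΔP of e-books = 0.69 × (27.1%) = 18.7%.

18.7%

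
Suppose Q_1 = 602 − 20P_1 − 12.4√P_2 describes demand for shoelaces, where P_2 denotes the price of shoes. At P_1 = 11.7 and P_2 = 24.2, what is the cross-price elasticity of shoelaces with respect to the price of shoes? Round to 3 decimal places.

-0.099

At P_1 = 11.7 and P_2 = 24.2: Q_1 = 307.000.
∂Q_1/∂P_2 = -12.4/(2√P_2) = -12.4/(2√24.2) = -1.2603.
ε = (∂Q_1/∂P_2)(P_2/Q_1) = -1.2603 × (24.2/307.000) ≈ -0.099.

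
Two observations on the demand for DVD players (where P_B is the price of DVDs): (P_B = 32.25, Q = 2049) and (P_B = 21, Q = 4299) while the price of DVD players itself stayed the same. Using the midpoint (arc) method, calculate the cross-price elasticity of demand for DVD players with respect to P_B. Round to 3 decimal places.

-1.678

ΔQ_A = 4299 − 2049 = 2250; ΔP_B = 21 − 32.25 = -11.25.
Midpoints: Q̄_A = 3174.0, P̄_B = 26.62.
ε = (ΔQ_A/Q̄_A)/(ΔP_B/P̄_B) = (2250/3174.0)/(-11.25/26.62) ≈ -1.678.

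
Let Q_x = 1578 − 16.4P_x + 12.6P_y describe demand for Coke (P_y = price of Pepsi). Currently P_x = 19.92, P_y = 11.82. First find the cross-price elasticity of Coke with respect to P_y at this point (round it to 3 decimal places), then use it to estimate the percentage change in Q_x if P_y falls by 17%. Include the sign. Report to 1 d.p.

At P_x = 19.92, P_y = 11.82: Q_x = 1400.244.
∂Q_x/∂P_y = 12.6.
ε = (∂Q_x/∂P_y)(P_y/Q_x) = 12.6000 × 11.82/1400.244 ≈ 0.106.
%ΔQ_x ≈ ε × %ΔP_y = 0.106 × (-17%) = -1.8%.

-1.8%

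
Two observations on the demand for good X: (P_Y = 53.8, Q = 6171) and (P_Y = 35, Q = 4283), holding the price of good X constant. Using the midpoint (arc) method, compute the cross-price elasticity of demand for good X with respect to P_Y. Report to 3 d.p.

ΔQ_X = 4283 − 6171 = -1888; ΔP_Y = 35 − 53.8 = -18.8.
Midpoints: Q̄_X = 5227.0, P̄_Y = 44.40.
ε = (ΔQ_X/Q̄_X)/(ΔP_Y/P̄_Y) = (-1888/5227.0)/(-18.8/44.40) ≈ 0.853.
ε > 0: good X and good Y are substitutes.

0.853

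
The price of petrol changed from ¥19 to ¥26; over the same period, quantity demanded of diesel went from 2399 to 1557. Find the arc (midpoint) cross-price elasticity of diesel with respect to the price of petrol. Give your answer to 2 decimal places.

ΔQ_A = 1557 − 2399 = -842; ΔP_B = 26 − 19 = 7.
Midpoints: Q̄_A = 1978.0, P̄_B = 22.50.
ε = (ΔQ_A/Q̄_A)/(ΔP_B/P̄_B) = (-842/1978.0)/(7/22.50) ≈ -1.37.
ε < 0: diesel and petrol are complements.

-1.37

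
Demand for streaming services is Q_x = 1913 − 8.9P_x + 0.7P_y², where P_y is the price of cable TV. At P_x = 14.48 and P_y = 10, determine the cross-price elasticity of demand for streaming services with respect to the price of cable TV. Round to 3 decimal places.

At P_x = 14.48 and P_y = 10: Q_x = 1854.128.
∂Q_x/∂P_y = 1.4P_y = 1.4(10) = 14.0000.
ε = (∂Q_x/∂P_y)(P_y/Q_x) = 14.0000 × (10/1854.128) ≈ 0.076.
ε > 0: substitutes.

0.076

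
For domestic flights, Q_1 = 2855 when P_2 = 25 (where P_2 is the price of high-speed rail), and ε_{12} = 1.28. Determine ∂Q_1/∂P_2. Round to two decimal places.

ε = (∂Q_1/∂P_2)·(P_2/Q_1) ⇒ ∂Q_1/∂P_2 = ε·Q_1/P_2 = 1.28 × 2855/25 ≈ 146.18.

146.18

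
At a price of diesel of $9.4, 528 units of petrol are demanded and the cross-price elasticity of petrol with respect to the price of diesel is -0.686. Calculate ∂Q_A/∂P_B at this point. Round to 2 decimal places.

-38.53

ε = (∂Q_A/∂P_B)·(P_B/Q_A) ⇒ ∂Q_A/∂P_B = ε·Q_A/P_B = -0.686 × 528/9.4 ≈ -38.53.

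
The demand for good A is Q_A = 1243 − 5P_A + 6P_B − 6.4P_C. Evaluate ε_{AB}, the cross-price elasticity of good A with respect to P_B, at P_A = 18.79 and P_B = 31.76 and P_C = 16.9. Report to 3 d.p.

At P_A = 18.79 and P_B = 31.76 and P_C = 16.9: Q_A = 1231.45.
∂Q_A/∂P_B = 6.
ε = (∂Q_A/∂P_B)(P_B/Q_A) = 6 × (31.76/1231.45) ≈ 0.155.

0.155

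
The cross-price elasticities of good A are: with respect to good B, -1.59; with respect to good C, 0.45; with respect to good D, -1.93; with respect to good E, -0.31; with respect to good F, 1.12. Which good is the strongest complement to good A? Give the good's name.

good D

Complements have ε < 0. The most negative value is -1.93 (good D).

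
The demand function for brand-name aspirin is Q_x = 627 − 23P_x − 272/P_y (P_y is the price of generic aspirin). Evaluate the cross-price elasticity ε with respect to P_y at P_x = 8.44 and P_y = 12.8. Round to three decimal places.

At P_x = 8.44 and P_y = 12.8: Q_x = 411.63.
∂Q_x/∂P_y = 272/P_y² = 1.6602.
ε = (∂Q_x/∂P_y)(P_y/Q_x) = 1.6602 × (12.8/411.63) ≈ 0.052.
ε > 0: substitutes.

0.052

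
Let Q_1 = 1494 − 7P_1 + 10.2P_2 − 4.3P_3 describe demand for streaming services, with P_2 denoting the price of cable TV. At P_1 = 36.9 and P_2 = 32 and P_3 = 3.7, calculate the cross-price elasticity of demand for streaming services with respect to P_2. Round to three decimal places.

At P_1 = 36.9 and P_2 = 32 and P_3 = 3.7: Q_1 = 1546.19.
∂Q_1/∂P_2 = 10.2.
ε = (∂Q_1/∂P_2)(P_2/Q_1) = 10.2 × (32/1546.19) ≈ 0.211.

0.211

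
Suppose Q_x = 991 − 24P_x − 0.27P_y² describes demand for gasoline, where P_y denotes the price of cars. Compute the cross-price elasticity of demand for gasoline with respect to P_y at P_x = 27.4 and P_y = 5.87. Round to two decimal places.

At P_x = 27.4 and P_y = 5.87: Q_x = 324.097.
∂Q_x/∂P_y = -0.54P_y = -0.54(5.87) = -3.1698.
ε = (∂Q_x/∂P_y)(P_y/Q_x) = -3.1698 × (5.87/324.097) ≈ -0.06.

-0.06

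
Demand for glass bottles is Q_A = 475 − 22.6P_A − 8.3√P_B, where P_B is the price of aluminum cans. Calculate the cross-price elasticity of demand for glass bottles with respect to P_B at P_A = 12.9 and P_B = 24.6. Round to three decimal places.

-0.145

At P_A = 12.9 and P_B = 24.6: Q_A = 142.293.
∂Q_A/∂P_B = -8.3/(2√P_B) = -8.3/(2√24.6) = -0.8367.
ε = (∂Q_A/∂P_B)(P_B/Q_A) = -0.8367 × (24.6/142.293) ≈ -0.145.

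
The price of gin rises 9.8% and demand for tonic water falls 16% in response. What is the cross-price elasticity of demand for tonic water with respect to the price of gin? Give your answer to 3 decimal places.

ε = (%ΔQ of tonic water) / (%ΔP of gin) = (-16%) / (9.8%) ≈ -1.633.

-1.633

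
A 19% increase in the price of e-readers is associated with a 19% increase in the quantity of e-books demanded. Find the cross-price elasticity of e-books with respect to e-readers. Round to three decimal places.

1.000

ε = (%ΔQ of e-books) / (%ΔP of e-readers) = (19%) / (19%) ≈ 1.000.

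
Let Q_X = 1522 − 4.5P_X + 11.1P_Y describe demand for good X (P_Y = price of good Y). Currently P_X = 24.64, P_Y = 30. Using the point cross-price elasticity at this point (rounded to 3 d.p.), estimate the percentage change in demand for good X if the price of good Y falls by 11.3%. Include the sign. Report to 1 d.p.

-2.2%

At P_X = 24.64, P_Y = 30: Q_X = 1744.12.
∂Q_X/∂P_Y = 11.1.
ε = (∂Q_X/∂P_Y)(P_Y/Q_X) = 11.1000 × 30/1744.12 ≈ 0.191.
%ΔQ_X ≈ ε × %ΔP_Y = 0.191 × (-11.3%) = -2.2%.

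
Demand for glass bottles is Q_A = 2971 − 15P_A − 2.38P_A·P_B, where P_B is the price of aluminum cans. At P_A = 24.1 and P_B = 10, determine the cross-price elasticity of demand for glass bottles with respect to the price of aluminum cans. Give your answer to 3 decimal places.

-0.282

At P_A = 24.1 and P_B = 10: Q_A = 2035.92.
∂Q_A/∂P_B = -2.38P_A = -2.38(24.1) = -57.3580.
ε = (∂Q_A/∂P_B)(P_B/Q_A) = -57.3580 × (10/2035.92) ≈ -0.282.
ε < 0: complements.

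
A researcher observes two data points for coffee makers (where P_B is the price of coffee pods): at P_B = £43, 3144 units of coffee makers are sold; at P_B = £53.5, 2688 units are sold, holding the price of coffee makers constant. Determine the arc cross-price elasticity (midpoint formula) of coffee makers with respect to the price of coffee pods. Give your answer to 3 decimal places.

-0.719

ΔQ_A = 2688 − 3144 = -456; ΔP_B = 53.5 − 43 = 10.5.
Midpoints: Q̄_A = 2916.0, P̄_B = 48.25.
ε = (ΔQ_A/Q̄_A)/(ΔP_B/P̄_B) = (-456/2916.0)/(10.5/48.25) ≈ -0.719.
ε < 0: coffee makers and coffee pods are complements.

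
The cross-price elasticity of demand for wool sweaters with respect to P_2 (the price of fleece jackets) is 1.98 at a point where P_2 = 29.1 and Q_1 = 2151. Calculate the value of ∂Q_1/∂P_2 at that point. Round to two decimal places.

146.36

ε = (∂Q_1/∂P_2)·(P_2/Q_1) ⇒ ∂Q_1/∂P_2 = ε·Q_1/P_2 = 1.98 × 2151/29.1 ≈ 146.36.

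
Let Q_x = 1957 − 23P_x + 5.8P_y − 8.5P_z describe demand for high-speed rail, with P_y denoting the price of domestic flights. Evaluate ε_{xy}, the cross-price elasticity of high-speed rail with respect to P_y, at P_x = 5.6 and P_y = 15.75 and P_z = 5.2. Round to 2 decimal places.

0.05

At P_x = 5.6 and P_y = 15.75 and P_z = 5.2: Q_x = 1875.35.
∂Q_x/∂P_y = 5.8.
ε = (∂Q_x/∂P_y)(P_y/Q_x) = 5.8 × (15.75/1875.35) ≈ 0.05.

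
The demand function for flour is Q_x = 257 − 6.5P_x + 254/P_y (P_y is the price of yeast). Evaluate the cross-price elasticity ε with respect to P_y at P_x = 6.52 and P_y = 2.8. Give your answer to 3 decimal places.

-0.297

At P_x = 6.52 and P_y = 2.8: Q_x = 305.334.
∂Q_x/∂P_y = −254/P_y² = -32.3980.
ε = (∂Q_x/∂P_y)(P_y/Q_x) = -32.3980 × (2.8/305.334) ≈ -0.297.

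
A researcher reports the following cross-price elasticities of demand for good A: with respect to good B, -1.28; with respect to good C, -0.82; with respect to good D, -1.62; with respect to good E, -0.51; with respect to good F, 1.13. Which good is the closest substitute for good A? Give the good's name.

good F

Substitutes have ε > 0. Among the positive values, 1.13 (good F) is largest.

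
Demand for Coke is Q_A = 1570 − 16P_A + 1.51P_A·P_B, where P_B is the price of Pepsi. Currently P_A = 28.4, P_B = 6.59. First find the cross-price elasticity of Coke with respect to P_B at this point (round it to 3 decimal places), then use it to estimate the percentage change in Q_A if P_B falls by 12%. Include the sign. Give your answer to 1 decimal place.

At P_A = 28.4, P_B = 6.59: Q_A = 1398.206.
∂Q_A/∂P_B = 1.51P_A = 42.8840.
ε = (∂Q_A/∂P_B)(P_B/Q_A) = 42.8840 × 6.59/1398.206 ≈ 0.202.
%ΔQ_A ≈ ε × %ΔP_B = 0.202 × (-12%) = -2.4%.

-2.4%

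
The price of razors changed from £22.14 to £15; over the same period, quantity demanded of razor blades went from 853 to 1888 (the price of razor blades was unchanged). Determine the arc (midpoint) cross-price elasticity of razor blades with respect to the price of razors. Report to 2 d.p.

ΔQ_A = 1888 − 853 = 1035; ΔP_B = 15 − 22.14 = -7.14.
Midpoints: Q̄_A = 1370.5, P̄_B = 18.57.
ε = (ΔQ_A/Q̄_A)/(ΔP_B/P̄_B) = (1035/1370.5)/(-7.14/18.57) ≈ -1.96.

-1.96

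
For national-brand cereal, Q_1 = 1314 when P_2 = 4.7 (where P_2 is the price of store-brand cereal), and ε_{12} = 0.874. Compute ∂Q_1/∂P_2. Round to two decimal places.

244.35

ε = (∂Q_1/∂P_2)·(P_2/Q_1) ⇒ ∂Q_1/∂P_2 = ε·Q_1/P_2 = 0.874 × 1314/4.7 ≈ 244.35.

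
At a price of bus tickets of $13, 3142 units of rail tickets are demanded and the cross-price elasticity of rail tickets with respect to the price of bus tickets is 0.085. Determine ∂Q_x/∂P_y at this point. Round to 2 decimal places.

ε = (∂Q_x/∂P_y)·(P_y/Q_x) ⇒ ∂Q_x/∂P_y = ε·Q_x/P_y = 0.085 × 3142/13 ≈ 20.54.

20.54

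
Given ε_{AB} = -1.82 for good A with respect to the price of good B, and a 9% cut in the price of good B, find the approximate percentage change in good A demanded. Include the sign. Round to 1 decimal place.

16.4%

%ΔQ ≈ ε × %ΔP of good B = -1.82 × (-9%) = 16.4%.
Demand for good A rises by about 16.4%.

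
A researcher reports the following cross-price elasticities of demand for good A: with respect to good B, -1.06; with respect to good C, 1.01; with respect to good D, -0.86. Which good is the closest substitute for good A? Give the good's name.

Substitutes have ε > 0. Among the positive values, 1.01 (good C) is largest.

good C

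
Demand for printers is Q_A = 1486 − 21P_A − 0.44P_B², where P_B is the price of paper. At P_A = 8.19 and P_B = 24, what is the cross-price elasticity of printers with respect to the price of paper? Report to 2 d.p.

-0.48

At P_A = 8.19 and P_B = 24: Q_A = 1060.57.
∂Q_A/∂P_B = -0.88P_B = -0.88(24) = -21.1200.
ε = (∂Q_A/∂P_B)(P_B/Q_A) = -21.1200 × (24/1060.57) ≈ -0.48.
ε < 0: complements.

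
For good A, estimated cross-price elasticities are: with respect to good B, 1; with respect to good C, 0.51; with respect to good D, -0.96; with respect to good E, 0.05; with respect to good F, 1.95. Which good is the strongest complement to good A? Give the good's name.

good D

Complements have ε < 0. The most negative value is -0.96 (good D).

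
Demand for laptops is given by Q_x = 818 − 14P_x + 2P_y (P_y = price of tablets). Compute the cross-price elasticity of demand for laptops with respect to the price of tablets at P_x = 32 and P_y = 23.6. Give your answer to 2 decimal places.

0.11

At P_x = 32 and P_y = 23.6: Q_x = 417.2.
∂Q_x/∂P_y = 2.
ε = (∂Q_x/∂P_y)(P_y/Q_x) = 2 × (23.6/417.2) ≈ 0.11.
Since ε > 0, laptops and tablets are substitutes.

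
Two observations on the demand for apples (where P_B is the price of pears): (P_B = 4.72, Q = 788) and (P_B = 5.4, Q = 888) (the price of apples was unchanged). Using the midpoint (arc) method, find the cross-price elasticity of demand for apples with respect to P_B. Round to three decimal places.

ΔQ_A = 888 − 788 = 100; ΔP_B = 5.4 − 4.72 = 0.68.
Midpoints: Q̄_A = 838.0, P̄_B = 5.06.
ε = (ΔQ_A/Q̄_A)/(ΔP_B/P̄_B) = (100/838.0)/(0.68/5.06) ≈ 0.888.
ε > 0: apples and pears are substitutes.

0.888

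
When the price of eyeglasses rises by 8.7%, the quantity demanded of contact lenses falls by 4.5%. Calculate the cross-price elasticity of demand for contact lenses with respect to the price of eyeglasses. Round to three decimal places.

-0.517

ε = (%ΔQ of contact lenses) / (%ΔP of eyeglasses) = (-4.5%) / (8.7%) ≈ -0.517.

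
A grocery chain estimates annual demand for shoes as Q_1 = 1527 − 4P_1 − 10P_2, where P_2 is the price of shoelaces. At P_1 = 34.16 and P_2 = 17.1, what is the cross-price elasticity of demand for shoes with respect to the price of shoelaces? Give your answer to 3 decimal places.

-0.140

At P_1 = 34.16 and P_2 = 17.1: Q_1 = 1219.36.
∂Q_1/∂P_2 = -10.
ε = (∂Q_1/∂P_2)(P_2/Q_1) = -10 × (17.1/1219.36) ≈ -0.140.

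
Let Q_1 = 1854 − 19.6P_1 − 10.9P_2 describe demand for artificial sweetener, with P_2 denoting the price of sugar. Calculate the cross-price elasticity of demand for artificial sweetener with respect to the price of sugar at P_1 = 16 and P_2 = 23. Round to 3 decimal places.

-0.194

At P_1 = 16 and P_2 = 23: Q_1 = 1289.7.
∂Q_1/∂P_2 = -10.9.
ε = (∂Q_1/∂P_2)(P_2/Q_1) = -10.9 × (23/1289.7) ≈ -0.194.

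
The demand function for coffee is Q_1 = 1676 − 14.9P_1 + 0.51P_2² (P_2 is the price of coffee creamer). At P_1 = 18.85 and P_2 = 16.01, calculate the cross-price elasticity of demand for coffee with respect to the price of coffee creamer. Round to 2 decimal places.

At P_1 = 18.85 and P_2 = 16.01: Q_1 = 1525.858.
∂Q_1/∂P_2 = 1.02P_2 = 1.02(16.01) = 16.3302.
ε = (∂Q_1/∂P_2)(P_2/Q_1) = 16.3302 × (16.01/1525.858) ≈ 0.17.

0.17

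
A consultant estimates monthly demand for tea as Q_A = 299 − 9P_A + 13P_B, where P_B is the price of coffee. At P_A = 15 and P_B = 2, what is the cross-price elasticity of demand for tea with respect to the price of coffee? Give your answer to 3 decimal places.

At P_A = 15 and P_B = 2: Q_A = 190.
∂Q_A/∂P_B = 13.
ε = (∂Q_A/∂P_B)(P_B/Q_A) = 13 × (2/190) ≈ 0.137.
Since ε > 0, tea and coffee are substitutes.

0.137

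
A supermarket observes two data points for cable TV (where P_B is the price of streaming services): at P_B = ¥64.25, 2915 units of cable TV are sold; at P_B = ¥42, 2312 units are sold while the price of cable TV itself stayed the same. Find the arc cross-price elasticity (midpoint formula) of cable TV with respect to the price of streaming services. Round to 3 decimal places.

0.551

ΔQ_A = 2312 − 2915 = -603; ΔP_B = 42 − 64.25 = -22.25.
Midpoints: Q̄_A = 2613.5, P̄_B = 53.12.
ε = (ΔQ_A/Q̄_A)/(ΔP_B/P̄_B) = (-603/2613.5)/(-22.25/53.12) ≈ 0.551.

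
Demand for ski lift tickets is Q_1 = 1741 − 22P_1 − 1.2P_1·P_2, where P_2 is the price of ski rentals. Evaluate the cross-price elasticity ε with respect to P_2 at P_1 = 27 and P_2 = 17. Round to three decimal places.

At P_1 = 27 and P_2 = 17: Q_1 = 596.2.
∂Q_1/∂P_2 = -1.2P_1 = -1.2(27) = -32.4000.
ε = (∂Q_1/∂P_2)(P_2/Q_1) = -32.4000 × (17/596.2) ≈ -0.924.
ε < 0: complements.

-0.924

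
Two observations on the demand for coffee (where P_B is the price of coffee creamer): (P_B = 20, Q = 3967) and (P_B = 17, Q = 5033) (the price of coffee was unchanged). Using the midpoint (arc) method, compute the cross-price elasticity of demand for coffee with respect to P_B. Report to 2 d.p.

-1.46

ΔQ_A = 5033 − 3967 = 1066; ΔP_B = 17 − 20 = -3.
Midpoints: Q̄_A = 4500.0, P̄_B = 18.50.
ε = (ΔQ_A/Q̄_A)/(ΔP_B/P̄_B) = (1066/4500.0)/(-3/18.50) ≈ -1.46.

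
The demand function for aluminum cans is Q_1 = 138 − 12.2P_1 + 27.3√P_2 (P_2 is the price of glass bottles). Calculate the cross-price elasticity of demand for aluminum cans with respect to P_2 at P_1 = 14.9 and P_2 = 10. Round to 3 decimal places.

1.014

At P_1 = 14.9 and P_2 = 10: Q_1 = 42.550.
∂Q_1/∂P_2 = 27.3/(2√P_2) = 27.3/(2√10) = 4.3165.
ε = (∂Q_1/∂P_2)(P_2/Q_1) = 4.3165 × (10/42.550) ≈ 1.014.
ε > 0: substitutes.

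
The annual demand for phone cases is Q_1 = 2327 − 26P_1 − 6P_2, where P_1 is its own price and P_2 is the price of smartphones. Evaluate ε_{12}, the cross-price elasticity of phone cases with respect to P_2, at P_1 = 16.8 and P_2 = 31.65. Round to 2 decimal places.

At P_1 = 16.8 and P_2 = 31.65: Q_1 = 1700.3.
∂Q_1/∂P_2 = -6.
ε = (∂Q_1/∂P_2)(P_2/Q_1) = -6 × (31.65/1700.3) ≈ -0.11.
Since ε < 0, phone cases and smartphones are complements.

-0.11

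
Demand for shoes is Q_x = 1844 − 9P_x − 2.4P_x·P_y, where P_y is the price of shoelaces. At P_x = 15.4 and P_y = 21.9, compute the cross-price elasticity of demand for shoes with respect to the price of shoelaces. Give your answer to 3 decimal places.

At P_x = 15.4 and P_y = 21.9: Q_x = 895.976.
∂Q_x/∂P_y = -2.4P_x = -2.4(15.4) = -36.9600.
ε = (∂Q_x/∂P_y)(P_y/Q_x) = -36.9600 × (21.9/895.976) ≈ -0.903.
ε < 0: complements.

-0.903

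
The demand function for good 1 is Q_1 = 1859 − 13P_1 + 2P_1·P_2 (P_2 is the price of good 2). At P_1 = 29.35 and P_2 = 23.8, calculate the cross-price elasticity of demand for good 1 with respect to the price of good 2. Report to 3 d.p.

At P_1 = 29.35 and P_2 = 23.8: Q_1 = 2874.51.
∂Q_1/∂P_2 = 2P_1 = 2(29.35) = 58.7000.
ε = (∂Q_1/∂P_2)(P_2/Q_1) = 58.7000 × (23.8/2874.51) ≈ 0.486.
ε > 0: substitutes.

0.486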